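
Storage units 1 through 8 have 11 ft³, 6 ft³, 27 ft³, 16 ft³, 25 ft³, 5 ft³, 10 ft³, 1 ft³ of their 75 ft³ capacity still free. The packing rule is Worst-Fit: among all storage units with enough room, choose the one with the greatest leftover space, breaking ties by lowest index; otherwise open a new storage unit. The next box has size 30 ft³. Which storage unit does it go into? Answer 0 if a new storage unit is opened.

No storage unit has ≥ 30 ft³ free, so a new storage unit is opened.

0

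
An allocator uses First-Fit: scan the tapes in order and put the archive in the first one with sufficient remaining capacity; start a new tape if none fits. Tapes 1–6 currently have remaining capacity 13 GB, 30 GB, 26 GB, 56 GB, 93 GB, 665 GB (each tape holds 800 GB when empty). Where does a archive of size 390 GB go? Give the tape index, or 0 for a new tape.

6

Tapes with room: tape 6 (665 GB).
The first with room is tape 6.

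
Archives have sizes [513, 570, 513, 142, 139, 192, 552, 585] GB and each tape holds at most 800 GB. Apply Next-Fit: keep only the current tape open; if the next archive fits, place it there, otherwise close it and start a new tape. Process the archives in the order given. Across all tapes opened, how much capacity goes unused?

Put 513 GB in tape 1; 287 GB remain.
Put 570 GB in tape 2; 230 GB remain.
Put 513 GB in tape 3; 287 GB remain.
Put 142 GB in tape 3; 145 GB remain.
Put 139 GB in tape 3; 6 GB remain.
Put 192 GB in tape 4; 608 GB remain.
Put 552 GB in tape 4; 56 GB remain.
Put 585 GB in tape 5; 215 GB remain.
5 tapes × 800 GB = 4000 GB; used 3206 GB; unused 794 GB.

794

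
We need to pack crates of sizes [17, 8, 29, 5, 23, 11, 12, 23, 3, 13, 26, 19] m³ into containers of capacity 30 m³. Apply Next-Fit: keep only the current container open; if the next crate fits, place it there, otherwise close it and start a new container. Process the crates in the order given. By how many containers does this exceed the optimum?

Next-Fit: [17,8] [29] [5,23] [11,12] [23,3] [13] [26] [19] → 8 containers.
Total size 189 m³; any packing needs at least ⌈189/30⌉ = 7 containers.
An optimal packing achieves that bound: [29] [26,3] [23,5] [23] [19,11] [17,13] [12,8] → 7 containers.
Excess: 8 − 7 = 1.

1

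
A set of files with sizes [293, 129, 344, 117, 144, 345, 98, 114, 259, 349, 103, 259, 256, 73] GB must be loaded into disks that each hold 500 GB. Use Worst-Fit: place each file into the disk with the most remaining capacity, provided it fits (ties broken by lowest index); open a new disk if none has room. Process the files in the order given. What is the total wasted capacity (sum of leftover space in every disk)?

293 GB → disk 1 (remaining 207 GB)
129 GB → disk 1 (remaining 78 GB)
344 GB → disk 2 (remaining 156 GB)
117 GB → disk 2 (remaining 39 GB)
144 GB → disk 3 (remaining 356 GB)
345 GB → disk 3 (remaining 11 GB)
98 GB → disk 4 (remaining 402 GB)
114 GB → disk 4 (remaining 288 GB)
259 GB → disk 4 (remaining 29 GB)
349 GB → disk 5 (remaining 151 GB)
103 GB → disk 5 (remaining 48 GB)
259 GB → disk 6 (remaining 241 GB)
256 GB → disk 7 (remaining 244 GB)
73 GB → disk 7 (remaining 171 GB)
7 disks × 500 GB = 3500 GB; used 2883 GB; unused 617 GB.

617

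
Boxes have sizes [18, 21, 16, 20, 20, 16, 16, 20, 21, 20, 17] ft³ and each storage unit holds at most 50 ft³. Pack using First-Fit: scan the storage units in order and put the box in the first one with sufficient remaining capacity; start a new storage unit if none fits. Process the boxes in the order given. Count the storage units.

6

18 ft³ → storage unit 1 (remaining 32 ft³)
21 ft³ → storage unit 1 (remaining 11 ft³)
16 ft³ → storage unit 2 (remaining 34 ft³)
20 ft³ → storage unit 2 (remaining 14 ft³)
20 ft³ → storage unit 3 (remaining 30 ft³)
16 ft³ → storage unit 3 (remaining 14 ft³)
16 ft³ → storage unit 4 (remaining 34 ft³)
20 ft³ → storage unit 4 (remaining 14 ft³)
21 ft³ → storage unit 5 (remaining 29 ft³)
20 ft³ → storage unit 5 (remaining 9 ft³)
17 ft³ → storage unit 6 (remaining 33 ft³)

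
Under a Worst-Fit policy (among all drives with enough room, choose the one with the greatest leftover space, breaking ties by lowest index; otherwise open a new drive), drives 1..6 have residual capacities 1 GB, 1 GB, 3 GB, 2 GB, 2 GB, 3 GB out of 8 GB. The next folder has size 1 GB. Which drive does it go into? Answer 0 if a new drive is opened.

Drives with room: drive 1 (1 GB), drive 2 (1 GB), drive 3 (3 GB), drive 4 (2 GB), drive 5 (2 GB), drive 6 (3 GB).
Most room is drive 3 with 3 GB free.

3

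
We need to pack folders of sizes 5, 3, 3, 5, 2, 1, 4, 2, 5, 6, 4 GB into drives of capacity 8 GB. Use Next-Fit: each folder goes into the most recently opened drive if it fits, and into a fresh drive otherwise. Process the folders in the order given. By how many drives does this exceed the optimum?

1

Next-Fit: [5,3] [3,5] [2,1,4] [2,5] [6] [4] → 6 drives.
Total size 40 GB; any packing needs at least ⌈40/8⌉ = 5 drives.
An optimal packing achieves that bound: [6,2] [5,3] [5,3] [5,2,1] [4,4] → 5 drives.
Excess: 6 − 5 = 1.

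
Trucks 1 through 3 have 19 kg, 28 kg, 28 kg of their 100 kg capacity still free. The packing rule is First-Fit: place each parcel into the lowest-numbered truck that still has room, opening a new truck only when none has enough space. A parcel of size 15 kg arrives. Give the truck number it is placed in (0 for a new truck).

1

Trucks with room: truck 1 (19 kg), truck 2 (28 kg), truck 3 (28 kg).
The first with room is truck 1.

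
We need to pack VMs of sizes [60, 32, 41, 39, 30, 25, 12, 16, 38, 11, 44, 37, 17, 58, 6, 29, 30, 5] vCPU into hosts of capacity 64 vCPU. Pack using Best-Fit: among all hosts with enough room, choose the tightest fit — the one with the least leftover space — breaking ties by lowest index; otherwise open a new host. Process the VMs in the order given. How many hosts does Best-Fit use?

9

host 1: place 60 vCPU, 4 vCPU left
host 2: place 32 vCPU, 32 vCPU left
host 3: place 41 vCPU, 23 vCPU left
host 4: place 39 vCPU, 25 vCPU left
host 2: place 30 vCPU, 2 vCPU left
host 4: place 25 vCPU, 0 vCPU left
host 3: place 12 vCPU, 11 vCPU left
host 5: place 16 vCPU, 48 vCPU left
host 5: place 38 vCPU, 10 vCPU left
host 3: place 11 vCPU, 0 vCPU left
host 6: place 44 vCPU, 20 vCPU left
host 7: place 37 vCPU, 27 vCPU left
host 6: place 17 vCPU, 3 vCPU left
host 8: place 58 vCPU, 6 vCPU left
host 8: place 6 vCPU, 0 vCPU left
host 9: place 29 vCPU, 35 vCPU left
host 9: place 30 vCPU, 5 vCPU left
host 9: place 5 vCPU, 0 vCPU left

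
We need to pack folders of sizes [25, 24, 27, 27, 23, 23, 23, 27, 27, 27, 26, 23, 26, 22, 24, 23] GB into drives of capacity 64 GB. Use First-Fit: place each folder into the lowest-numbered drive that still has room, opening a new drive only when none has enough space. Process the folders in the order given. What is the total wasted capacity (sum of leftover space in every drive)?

115

25 GB → drive 1 (remaining 39 GB)
24 GB → drive 1 (remaining 15 GB)
27 GB → drive 2 (remaining 37 GB)
27 GB → drive 2 (remaining 10 GB)
23 GB → drive 3 (remaining 41 GB)
23 GB → drive 3 (remaining 18 GB)
23 GB → drive 4 (remaining 41 GB)
27 GB → drive 4 (remaining 14 GB)
27 GB → drive 5 (remaining 37 GB)
27 GB → drive 5 (remaining 10 GB)
26 GB → drive 6 (remaining 38 GB)
23 GB → drive 6 (remaining 15 GB)
26 GB → drive 7 (remaining 38 GB)
22 GB → drive 7 (remaining 16 GB)
24 GB → drive 8 (remaining 40 GB)
23 GB → drive 8 (remaining 17 GB)
8 drives × 64 GB = 512 GB; used 397 GB; unused 115 GB.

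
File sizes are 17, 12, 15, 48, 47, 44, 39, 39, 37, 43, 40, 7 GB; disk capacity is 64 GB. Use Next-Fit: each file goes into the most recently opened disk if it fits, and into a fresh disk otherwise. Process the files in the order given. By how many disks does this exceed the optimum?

1

Next-Fit: [17,12,15] [48] [47] [44] [39] [39] [37] [43] [40,7] → 9 disks.
8 files exceed 32 GB (half the capacity), and no two of those can share a disk, so at least 8 disks are needed.
An optimal packing achieves that bound: [48,15] [47,17] [44,12,7] [43] [40] [39] [39] [37] → 8 disks.
Excess: 9 − 8 = 1.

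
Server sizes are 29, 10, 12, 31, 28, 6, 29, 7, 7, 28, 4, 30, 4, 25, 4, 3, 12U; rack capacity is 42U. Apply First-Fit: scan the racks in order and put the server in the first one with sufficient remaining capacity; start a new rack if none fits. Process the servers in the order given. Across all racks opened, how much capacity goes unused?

Put 29U in rack 1; 13U remain.
Put 10U in rack 1; 3U remain.
Put 12U in rack 2; 30U remain.
Put 31U in rack 3; 11U remain.
Put 28U in rack 2; 2U remain.
Put 6U in rack 3; 5U remain.
Put 29U in rack 4; 13U remain.
Put 7U in rack 4; 6U remain.
Put 7U in rack 5; 35U remain.
Put 28U in rack 5; 7U remain.
Put 4U in rack 3; 1U remain.
Put 30U in rack 6; 12U remain.
Put 4U in rack 4; 2U remain.
Put 25U in rack 7; 17U remain.
Put 4U in rack 5; 3U remain.
Put 3U in rack 1; 0U remain.
Put 12U in rack 6; 0U remain.
7 racks × 42U = 294U; used 269U; unused 25U.

25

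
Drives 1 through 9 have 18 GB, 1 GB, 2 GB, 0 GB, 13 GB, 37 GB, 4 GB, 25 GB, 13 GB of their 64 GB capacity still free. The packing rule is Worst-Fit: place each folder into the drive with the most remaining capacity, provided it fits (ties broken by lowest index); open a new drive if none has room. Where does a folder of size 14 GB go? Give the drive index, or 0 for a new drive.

Drives with room: drive 1 (18 GB), drive 6 (37 GB), drive 8 (25 GB).
Most room is drive 6 with 37 GB free.

6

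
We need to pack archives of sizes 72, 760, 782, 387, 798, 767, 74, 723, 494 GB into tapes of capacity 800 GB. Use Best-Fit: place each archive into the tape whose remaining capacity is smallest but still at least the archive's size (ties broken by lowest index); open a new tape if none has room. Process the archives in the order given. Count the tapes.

Put 72 GB in tape 1; 728 GB remain.
Put 760 GB in tape 2; 40 GB remain.
Put 782 GB in tape 3; 18 GB remain.
Put 387 GB in tape 1; 341 GB remain.
Put 798 GB in tape 4; 2 GB remain.
Put 767 GB in tape 5; 33 GB remain.
Put 74 GB in tape 1; 267 GB remain.
Put 723 GB in tape 6; 77 GB remain.
Put 494 GB in tape 7; 306 GB remain.

7 tapes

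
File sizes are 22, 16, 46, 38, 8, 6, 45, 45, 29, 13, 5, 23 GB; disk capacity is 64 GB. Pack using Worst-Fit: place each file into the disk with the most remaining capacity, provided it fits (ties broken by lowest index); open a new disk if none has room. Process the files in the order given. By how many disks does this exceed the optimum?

Worst-Fit: [22,16,8] [46] [38,6] [45] [45] [29,13,5] [23] → 7 disks.
Total size 296 GB; any packing needs at least ⌈296/64⌉ = 5 disks.
An optimal packing achieves that bound: [46,16] [45,13,6] [45,8,5] [38,23] [29,22] → 5 disks.
Excess: 7 − 5 = 2.

2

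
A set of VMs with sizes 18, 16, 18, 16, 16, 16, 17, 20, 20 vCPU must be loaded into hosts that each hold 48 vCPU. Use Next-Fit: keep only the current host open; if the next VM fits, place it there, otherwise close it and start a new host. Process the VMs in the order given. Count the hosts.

Put 18 vCPU in host 1; 30 vCPU remain.
Put 16 vCPU in host 1; 14 vCPU remain.
Put 18 vCPU in host 2; 30 vCPU remain.
Put 16 vCPU in host 2; 14 vCPU remain.
Put 16 vCPU in host 3; 32 vCPU remain.
Put 16 vCPU in host 3; 16 vCPU remain.
Put 17 vCPU in host 4; 31 vCPU remain.
Put 20 vCPU in host 4; 11 vCPU remain.
Put 20 vCPU in host 5; 28 vCPU remain.
Final hosts: [18,16] [18,16] [16,16] [17,20] [20].

5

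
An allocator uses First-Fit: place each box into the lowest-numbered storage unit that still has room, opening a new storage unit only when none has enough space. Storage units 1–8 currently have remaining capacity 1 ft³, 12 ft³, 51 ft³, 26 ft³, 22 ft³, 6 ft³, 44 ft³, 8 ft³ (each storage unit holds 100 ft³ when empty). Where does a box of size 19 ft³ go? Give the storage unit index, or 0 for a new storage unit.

3

Storage units with room: storage unit 3 (51 ft³), storage unit 4 (26 ft³), storage unit 5 (22 ft³), storage unit 7 (44 ft³).
The first with room is storage unit 3.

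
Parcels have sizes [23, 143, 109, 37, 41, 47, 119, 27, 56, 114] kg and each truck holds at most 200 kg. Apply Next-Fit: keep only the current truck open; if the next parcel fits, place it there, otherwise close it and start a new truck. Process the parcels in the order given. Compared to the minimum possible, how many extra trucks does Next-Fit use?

0

Next-Fit: [23,143] [109,37,41] [47,119,27] [56,114] → 4 trucks.
Total size 716 kg; any packing needs at least ⌈716/200⌉ = 4 trucks.
So 4 is already optimal.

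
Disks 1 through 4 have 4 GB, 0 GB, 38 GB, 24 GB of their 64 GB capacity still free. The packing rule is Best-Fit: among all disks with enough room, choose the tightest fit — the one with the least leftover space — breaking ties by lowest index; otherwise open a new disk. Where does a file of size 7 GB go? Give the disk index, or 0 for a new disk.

4

Disks with room: disk 3 (38 GB), disk 4 (24 GB).
Tightest fit is disk 4 with 24 GB free.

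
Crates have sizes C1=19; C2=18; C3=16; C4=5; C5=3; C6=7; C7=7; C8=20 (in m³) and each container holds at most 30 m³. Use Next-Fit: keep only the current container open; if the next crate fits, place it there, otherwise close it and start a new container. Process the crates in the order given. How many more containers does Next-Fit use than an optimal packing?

Next-Fit: [19] [18] [16,5,3] [7,7] [20] → 5 containers.
Total size 95 m³; any packing needs at least ⌈95/30⌉ = 4 containers.
An optimal packing achieves that bound: [20,7,3] [19,7] [18,5] [16] → 4 containers.
Excess: 5 − 4 = 1.

1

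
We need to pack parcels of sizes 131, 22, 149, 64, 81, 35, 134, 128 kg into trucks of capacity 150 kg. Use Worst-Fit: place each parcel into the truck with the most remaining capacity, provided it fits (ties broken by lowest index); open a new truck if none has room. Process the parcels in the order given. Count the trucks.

6 trucks

131 kg → truck 1 (remaining 19 kg)
22 kg → truck 2 (remaining 128 kg)
149 kg → truck 3 (remaining 1 kg)
64 kg → truck 2 (remaining 64 kg)
81 kg → truck 4 (remaining 69 kg)
35 kg → truck 4 (remaining 34 kg)
134 kg → truck 5 (remaining 16 kg)
128 kg → truck 6 (remaining 22 kg)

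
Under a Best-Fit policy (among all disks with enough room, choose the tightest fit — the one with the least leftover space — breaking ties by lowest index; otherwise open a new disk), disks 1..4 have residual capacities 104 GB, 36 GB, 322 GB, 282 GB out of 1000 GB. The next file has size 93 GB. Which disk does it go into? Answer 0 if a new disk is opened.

Disks with room: disk 1 (104 GB), disk 3 (322 GB), disk 4 (282 GB).
Tightest fit is disk 1 with 104 GB free.

1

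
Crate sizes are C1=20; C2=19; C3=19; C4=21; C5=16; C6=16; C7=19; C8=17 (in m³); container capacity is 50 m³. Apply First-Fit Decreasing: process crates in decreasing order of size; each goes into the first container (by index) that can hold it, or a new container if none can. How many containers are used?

Sorted descending: 21, 20, 19, 19, 19, 17, 16, 16.
Put 21 m³ in container 1; 29 m³ remain.
Put 20 m³ in container 1; 9 m³ remain.
Put 19 m³ in container 2; 31 m³ remain.
Put 19 m³ in container 2; 12 m³ remain.
Put 19 m³ in container 3; 31 m³ remain.
Put 17 m³ in container 3; 14 m³ remain.
Put 16 m³ in container 4; 34 m³ remain.
Put 16 m³ in container 4; 18 m³ remain.

4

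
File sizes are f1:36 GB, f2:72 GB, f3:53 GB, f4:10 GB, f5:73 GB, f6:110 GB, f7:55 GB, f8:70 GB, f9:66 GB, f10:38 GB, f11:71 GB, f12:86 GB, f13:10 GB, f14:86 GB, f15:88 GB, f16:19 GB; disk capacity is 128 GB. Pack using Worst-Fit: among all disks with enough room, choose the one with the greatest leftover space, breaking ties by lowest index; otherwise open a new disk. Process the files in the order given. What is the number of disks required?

10

f1 (36 GB) → disk 1 (remaining 92 GB)
f2 (72 GB) → disk 1 (remaining 20 GB)
f3 (53 GB) → disk 2 (remaining 75 GB)
f4 (10 GB) → disk 2 (remaining 65 GB)
f5 (73 GB) → disk 3 (remaining 55 GB)
f6 (110 GB) → disk 4 (remaining 18 GB)
f7 (55 GB) → disk 2 (remaining 10 GB)
f8 (70 GB) → disk 5 (remaining 58 GB)
f9 (66 GB) → disk 6 (remaining 62 GB)
f10 (38 GB) → disk 6 (remaining 24 GB)
f11 (71 GB) → disk 7 (remaining 57 GB)
f12 (86 GB) → disk 8 (remaining 42 GB)
f13 (10 GB) → disk 5 (remaining 48 GB)
f14 (86 GB) → disk 9 (remaining 42 GB)
f15 (88 GB) → disk 10 (remaining 40 GB)
f16 (19 GB) → disk 7 (remaining 38 GB)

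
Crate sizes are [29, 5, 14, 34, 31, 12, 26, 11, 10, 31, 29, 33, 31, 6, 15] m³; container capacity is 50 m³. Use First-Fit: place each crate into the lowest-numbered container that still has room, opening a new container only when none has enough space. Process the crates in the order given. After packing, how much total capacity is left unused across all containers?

83

29 m³ → container 1 (remaining 21 m³)
5 m³ → container 1 (remaining 16 m³)
14 m³ → container 1 (remaining 2 m³)
34 m³ → container 2 (remaining 16 m³)
31 m³ → container 3 (remaining 19 m³)
12 m³ → container 2 (remaining 4 m³)
26 m³ → container 4 (remaining 24 m³)
11 m³ → container 3 (remaining 8 m³)
10 m³ → container 4 (remaining 14 m³)
31 m³ → container 5 (remaining 19 m³)
29 m³ → container 6 (remaining 21 m³)
33 m³ → container 7 (remaining 17 m³)
31 m³ → container 8 (remaining 19 m³)
6 m³ → container 3 (remaining 2 m³)
15 m³ → container 5 (remaining 4 m³)
8 containers × 50 m³ = 400 m³; used 317 m³; unused 83 m³.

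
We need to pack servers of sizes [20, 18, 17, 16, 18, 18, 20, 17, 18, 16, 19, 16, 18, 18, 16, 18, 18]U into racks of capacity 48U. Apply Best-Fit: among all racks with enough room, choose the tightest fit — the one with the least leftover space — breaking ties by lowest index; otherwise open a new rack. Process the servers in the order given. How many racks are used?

Put 20U in rack 1; 28U remain.
Put 18U in rack 1; 10U remain.
Put 17U in rack 2; 31U remain.
Put 16U in rack 2; 15U remain.
Put 18U in rack 3; 30U remain.
Put 18U in rack 3; 12U remain.
Put 20U in rack 4; 28U remain.
Put 17U in rack 4; 11U remain.
Put 18U in rack 5; 30U remain.
Put 16U in rack 5; 14U remain.
Put 19U in rack 6; 29U remain.
Put 16U in rack 6; 13U remain.
Put 18U in rack 7; 30U remain.
Put 18U in rack 7; 12U remain.
Put 16U in rack 8; 32U remain.
Put 18U in rack 8; 14U remain.
Put 18U in rack 9; 30U remain.
Final racks: [20,18] [17,16] [18,18] [20,17] [18,16] [19,16] [18,18] [16,18] [18].

9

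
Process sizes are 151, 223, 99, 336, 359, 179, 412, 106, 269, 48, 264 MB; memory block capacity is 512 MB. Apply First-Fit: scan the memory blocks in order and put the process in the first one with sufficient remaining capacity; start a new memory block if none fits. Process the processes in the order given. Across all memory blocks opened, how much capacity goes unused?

626

151 MB → memory block 1 (remaining 361 MB)
223 MB → memory block 1 (remaining 138 MB)
99 MB → memory block 1 (remaining 39 MB)
336 MB → memory block 2 (remaining 176 MB)
359 MB → memory block 3 (remaining 153 MB)
179 MB → memory block 4 (remaining 333 MB)
412 MB → memory block 5 (remaining 100 MB)
106 MB → memory block 2 (remaining 70 MB)
269 MB → memory block 4 (remaining 64 MB)
48 MB → memory block 2 (remaining 22 MB)
264 MB → memory block 6 (remaining 248 MB)
6 memory blocks × 512 MB = 3072 MB; used 2446 MB; unused 626 MB.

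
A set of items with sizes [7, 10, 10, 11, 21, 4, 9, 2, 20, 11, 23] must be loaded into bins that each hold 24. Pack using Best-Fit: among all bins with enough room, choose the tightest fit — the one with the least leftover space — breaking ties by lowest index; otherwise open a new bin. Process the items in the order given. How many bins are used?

Put 7 in bin 1; 17 remain.
Put 10 in bin 1; 7 remain.
Put 10 in bin 2; 14 remain.
Put 11 in bin 2; 3 remain.
Put 21 in bin 3; 3 remain.
Put 4 in bin 1; 3 remain.
Put 9 in bin 4; 15 remain.
Put 2 in bin 1; 1 remain.
Put 20 in bin 5; 4 remain.
Put 11 in bin 4; 4 remain.
Put 23 in bin 6; 1 remain.
Final bins: [7,10,4,2] [10,11] [21] [9,11] [20] [23].

6 bins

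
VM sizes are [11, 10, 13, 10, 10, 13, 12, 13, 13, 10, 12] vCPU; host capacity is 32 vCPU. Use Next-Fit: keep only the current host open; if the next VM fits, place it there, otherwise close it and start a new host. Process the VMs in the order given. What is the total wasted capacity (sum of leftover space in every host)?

65

Put 11 vCPU in host 1; 21 vCPU remain.
Put 10 vCPU in host 1; 11 vCPU remain.
Put 13 vCPU in host 2; 19 vCPU remain.
Put 10 vCPU in host 2; 9 vCPU remain.
Put 10 vCPU in host 3; 22 vCPU remain.
Put 13 vCPU in host 3; 9 vCPU remain.
Put 12 vCPU in host 4; 20 vCPU remain.
Put 13 vCPU in host 4; 7 vCPU remain.
Put 13 vCPU in host 5; 19 vCPU remain.
Put 10 vCPU in host 5; 9 vCPU remain.
Put 12 vCPU in host 6; 20 vCPU remain.
6 hosts × 32 vCPU = 192 vCPU; used 127 vCPU; unused 65 vCPU.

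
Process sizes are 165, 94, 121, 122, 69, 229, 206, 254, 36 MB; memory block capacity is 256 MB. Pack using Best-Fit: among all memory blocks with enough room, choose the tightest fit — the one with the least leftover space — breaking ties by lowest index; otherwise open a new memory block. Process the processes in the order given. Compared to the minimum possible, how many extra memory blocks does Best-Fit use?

0

Best-Fit: [165,69] [94,121,36] [122] [229] [206] [254] → 6 memory blocks.
Total size 1296 MB; any packing needs at least ⌈1296/256⌉ = 6 memory blocks.
So 6 is already optimal.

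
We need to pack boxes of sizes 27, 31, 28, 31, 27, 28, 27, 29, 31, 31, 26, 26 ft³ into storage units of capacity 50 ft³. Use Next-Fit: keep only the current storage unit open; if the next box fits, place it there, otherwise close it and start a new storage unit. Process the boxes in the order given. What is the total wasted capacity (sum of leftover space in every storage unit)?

Put 27 ft³ in storage unit 1; 23 ft³ remain.
Put 31 ft³ in storage unit 2; 19 ft³ remain.
Put 28 ft³ in storage unit 3; 22 ft³ remain.
Put 31 ft³ in storage unit 4; 19 ft³ remain.
Put 27 ft³ in storage unit 5; 23 ft³ remain.
Put 28 ft³ in storage unit 6; 22 ft³ remain.
Put 27 ft³ in storage unit 7; 23 ft³ remain.
Put 29 ft³ in storage unit 8; 21 ft³ remain.
Put 31 ft³ in storage unit 9; 19 ft³ remain.
Put 31 ft³ in storage unit 10; 19 ft³ remain.
Put 26 ft³ in storage unit 11; 24 ft³ remain.
Put 26 ft³ in storage unit 12; 24 ft³ remain.
12 storage units × 50 ft³ = 600 ft³; used 342 ft³; unused 258 ft³.

258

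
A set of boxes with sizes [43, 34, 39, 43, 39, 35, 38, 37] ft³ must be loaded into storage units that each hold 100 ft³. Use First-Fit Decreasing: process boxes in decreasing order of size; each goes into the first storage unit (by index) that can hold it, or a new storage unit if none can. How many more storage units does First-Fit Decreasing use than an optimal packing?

First-Fit Decreasing: [43,43] [39,39] [38,37] [35,34] → 4 storage units.
Total size 308 ft³; any packing needs at least ⌈308/100⌉ = 4 storage units.
So 4 is already optimal.

0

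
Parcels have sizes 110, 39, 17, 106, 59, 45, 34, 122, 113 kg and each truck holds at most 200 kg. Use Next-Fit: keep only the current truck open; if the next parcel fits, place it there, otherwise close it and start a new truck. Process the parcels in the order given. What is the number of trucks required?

5

Put 110 kg in truck 1; 90 kg remain.
Put 39 kg in truck 1; 51 kg remain.
Put 17 kg in truck 1; 34 kg remain.
Put 106 kg in truck 2; 94 kg remain.
Put 59 kg in truck 2; 35 kg remain.
Put 45 kg in truck 3; 155 kg remain.
Put 34 kg in truck 3; 121 kg remain.
Put 122 kg in truck 4; 78 kg remain.
Put 113 kg in truck 5; 87 kg remain.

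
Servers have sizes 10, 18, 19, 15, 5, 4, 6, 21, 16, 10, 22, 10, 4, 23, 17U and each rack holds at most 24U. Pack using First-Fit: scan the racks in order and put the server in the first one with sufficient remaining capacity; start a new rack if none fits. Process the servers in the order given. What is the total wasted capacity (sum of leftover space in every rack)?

10U → rack 1 (remaining 14U)
18U → rack 2 (remaining 6U)
19U → rack 3 (remaining 5U)
15U → rack 4 (remaining 9U)
5U → rack 1 (remaining 9U)
4U → rack 1 (remaining 5U)
6U → rack 2 (remaining 0U)
21U → rack 5 (remaining 3U)
16U → rack 6 (remaining 8U)
10U → rack 7 (remaining 14U)
22U → rack 8 (remaining 2U)
10U → rack 7 (remaining 4U)
4U → rack 1 (remaining 1U)
23U → rack 9 (remaining 1U)
17U → rack 10 (remaining 7U)
10 racks × 24U = 240U; used 200U; unused 40U.

40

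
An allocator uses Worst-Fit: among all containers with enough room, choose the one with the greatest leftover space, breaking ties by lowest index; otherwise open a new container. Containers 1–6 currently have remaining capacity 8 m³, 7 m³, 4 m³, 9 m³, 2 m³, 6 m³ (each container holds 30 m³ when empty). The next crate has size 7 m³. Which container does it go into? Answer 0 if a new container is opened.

4

Containers with room: container 1 (8 m³), container 2 (7 m³), container 4 (9 m³).
Most room is container 4 with 9 m³ free.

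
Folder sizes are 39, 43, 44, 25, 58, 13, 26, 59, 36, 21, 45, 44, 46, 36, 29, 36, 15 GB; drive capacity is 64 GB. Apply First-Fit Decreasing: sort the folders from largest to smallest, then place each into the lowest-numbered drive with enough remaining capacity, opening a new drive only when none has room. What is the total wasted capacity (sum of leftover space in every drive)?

153

Sorted descending: 59, 58, 46, 45, 44, 44, 43, 39, 36, 36, 36, 29, 26, 25, 21, 15, 13.
59 GB → drive 1 (remaining 5 GB)
58 GB → drive 2 (remaining 6 GB)
46 GB → drive 3 (remaining 18 GB)
45 GB → drive 4 (remaining 19 GB)
44 GB → drive 5 (remaining 20 GB)
44 GB → drive 6 (remaining 20 GB)
43 GB → drive 7 (remaining 21 GB)
39 GB → drive 8 (remaining 25 GB)
36 GB → drive 9 (remaining 28 GB)
36 GB → drive 10 (remaining 28 GB)
36 GB → drive 11 (remaining 28 GB)
29 GB → drive 12 (remaining 35 GB)
26 GB → drive 9 (remaining 2 GB)
25 GB → drive 8 (remaining 0 GB)
21 GB → drive 7 (remaining 0 GB)
15 GB → drive 3 (remaining 3 GB)
13 GB → drive 4 (remaining 6 GB)
12 drives × 64 GB = 768 GB; used 615 GB; unused 153 GB.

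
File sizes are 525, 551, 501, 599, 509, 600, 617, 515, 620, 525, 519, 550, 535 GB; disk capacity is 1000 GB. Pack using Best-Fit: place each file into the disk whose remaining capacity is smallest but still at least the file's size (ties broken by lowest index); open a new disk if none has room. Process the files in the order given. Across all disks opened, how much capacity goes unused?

Put 525 GB in disk 1; 475 GB remain.
Put 551 GB in disk 2; 449 GB remain.
Put 501 GB in disk 3; 499 GB remain.
Put 599 GB in disk 4; 401 GB remain.
Put 509 GB in disk 5; 491 GB remain.
Put 600 GB in disk 6; 400 GB remain.
Put 617 GB in disk 7; 383 GB remain.
Put 515 GB in disk 8; 485 GB remain.
Put 620 GB in disk 9; 380 GB remain.
Put 525 GB in disk 10; 475 GB remain.
Put 519 GB in disk 11; 481 GB remain.
Put 550 GB in disk 12; 450 GB remain.
Put 535 GB in disk 13; 465 GB remain.
13 disks × 1000 GB = 13000 GB; used 7166 GB; unused 5834 GB.

5834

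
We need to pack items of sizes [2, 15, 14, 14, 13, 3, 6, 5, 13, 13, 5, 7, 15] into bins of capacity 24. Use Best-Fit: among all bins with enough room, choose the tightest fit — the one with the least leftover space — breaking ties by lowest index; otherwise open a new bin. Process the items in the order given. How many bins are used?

7 bins

2 → bin 1 (remaining 22)
15 → bin 1 (remaining 7)
14 → bin 2 (remaining 10)
14 → bin 3 (remaining 10)
13 → bin 4 (remaining 11)
3 → bin 1 (remaining 4)
6 → bin 2 (remaining 4)
5 → bin 3 (remaining 5)
13 → bin 5 (remaining 11)
13 → bin 6 (remaining 11)
5 → bin 3 (remaining 0)
7 → bin 4 (remaining 4)
15 → bin 7 (remaining 9)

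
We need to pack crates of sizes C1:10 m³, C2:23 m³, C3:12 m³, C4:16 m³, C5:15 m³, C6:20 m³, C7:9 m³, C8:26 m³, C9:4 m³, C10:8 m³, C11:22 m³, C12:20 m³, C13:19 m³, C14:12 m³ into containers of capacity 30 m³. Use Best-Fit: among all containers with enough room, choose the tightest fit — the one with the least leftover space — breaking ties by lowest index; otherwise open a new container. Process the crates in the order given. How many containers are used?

9 containers

C1 (10 m³) → container 1 (remaining 20 m³)
C2 (23 m³) → container 2 (remaining 7 m³)
C3 (12 m³) → container 1 (remaining 8 m³)
C4 (16 m³) → container 3 (remaining 14 m³)
C5 (15 m³) → container 4 (remaining 15 m³)
C6 (20 m³) → container 5 (remaining 10 m³)
C7 (9 m³) → container 5 (remaining 1 m³)
C8 (26 m³) → container 6 (remaining 4 m³)
C9 (4 m³) → container 6 (remaining 0 m³)
C10 (8 m³) → container 1 (remaining 0 m³)
C11 (22 m³) → container 7 (remaining 8 m³)
C12 (20 m³) → container 8 (remaining 10 m³)
C13 (19 m³) → container 9 (remaining 11 m³)
C14 (12 m³) → container 3 (remaining 2 m³)
Final containers: [10,12,8] [23] [16,12] [15] [20,9] [26,4] [22] [20] [19].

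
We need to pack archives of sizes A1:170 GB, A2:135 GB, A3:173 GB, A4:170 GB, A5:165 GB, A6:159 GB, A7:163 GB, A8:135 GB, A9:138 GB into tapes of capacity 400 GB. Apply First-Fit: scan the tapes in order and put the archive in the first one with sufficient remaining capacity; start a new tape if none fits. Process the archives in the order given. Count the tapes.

A1 (170 GB) → tape 1 (remaining 230 GB)
A2 (135 GB) → tape 1 (remaining 95 GB)
A3 (173 GB) → tape 2 (remaining 227 GB)
A4 (170 GB) → tape 2 (remaining 57 GB)
A5 (165 GB) → tape 3 (remaining 235 GB)
A6 (159 GB) → tape 3 (remaining 76 GB)
A7 (163 GB) → tape 4 (remaining 237 GB)
A8 (135 GB) → tape 4 (remaining 102 GB)
A9 (138 GB) → tape 5 (remaining 262 GB)

5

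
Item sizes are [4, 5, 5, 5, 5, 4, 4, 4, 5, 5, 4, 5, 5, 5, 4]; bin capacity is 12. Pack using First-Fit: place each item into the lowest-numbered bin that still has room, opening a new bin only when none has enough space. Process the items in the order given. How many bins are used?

bin 1: place 4, 8 left
bin 1: place 5, 3 left
bin 2: place 5, 7 left
bin 2: place 5, 2 left
bin 3: place 5, 7 left
bin 3: place 4, 3 left
bin 4: place 4, 8 left
bin 4: place 4, 4 left
bin 5: place 5, 7 left
bin 5: place 5, 2 left
bin 4: place 4, 0 left
bin 6: place 5, 7 left
bin 6: place 5, 2 left
bin 7: place 5, 7 left
bin 7: place 4, 3 left

7 bins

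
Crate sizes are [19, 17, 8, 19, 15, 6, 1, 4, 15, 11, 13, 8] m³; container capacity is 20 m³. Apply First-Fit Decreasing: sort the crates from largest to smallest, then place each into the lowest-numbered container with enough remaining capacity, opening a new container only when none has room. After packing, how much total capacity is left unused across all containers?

24

Sorted descending: 19, 19, 17, 15, 15, 13, 11, 8, 8, 6, 4, 1.
Put 19 m³ in container 1; 1 m³ remain.
Put 19 m³ in container 2; 1 m³ remain.
Put 17 m³ in container 3; 3 m³ remain.
Put 15 m³ in container 4; 5 m³ remain.
Put 15 m³ in container 5; 5 m³ remain.
Put 13 m³ in container 6; 7 m³ remain.
Put 11 m³ in container 7; 9 m³ remain.
Put 8 m³ in container 7; 1 m³ remain.
Put 8 m³ in container 8; 12 m³ remain.
Put 6 m³ in container 6; 1 m³ remain.
Put 4 m³ in container 4; 1 m³ remain.
Put 1 m³ in container 1; 0 m³ remain.
8 containers × 20 m³ = 160 m³; used 136 m³; unused 24 m³.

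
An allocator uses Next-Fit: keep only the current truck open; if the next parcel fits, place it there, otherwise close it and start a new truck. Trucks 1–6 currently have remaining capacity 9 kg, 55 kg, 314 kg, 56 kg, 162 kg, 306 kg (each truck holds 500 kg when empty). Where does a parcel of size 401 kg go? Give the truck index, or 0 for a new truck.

Next-Fit only looks at truck 6, which has 306 kg free.
401 kg does not fit, so a new truck is opened.

0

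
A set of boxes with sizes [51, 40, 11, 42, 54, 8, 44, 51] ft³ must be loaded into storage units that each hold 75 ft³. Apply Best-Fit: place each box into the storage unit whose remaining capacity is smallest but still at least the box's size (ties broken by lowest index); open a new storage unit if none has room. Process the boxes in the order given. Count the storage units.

6

Put 51 ft³ in storage unit 1; 24 ft³ remain.
Put 40 ft³ in storage unit 2; 35 ft³ remain.
Put 11 ft³ in storage unit 1; 13 ft³ remain.
Put 42 ft³ in storage unit 3; 33 ft³ remain.
Put 54 ft³ in storage unit 4; 21 ft³ remain.
Put 8 ft³ in storage unit 1; 5 ft³ remain.
Put 44 ft³ in storage unit 5; 31 ft³ remain.
Put 51 ft³ in storage unit 6; 24 ft³ remain.
Final storage units: [51,11,8] [40] [42] [54] [44] [51].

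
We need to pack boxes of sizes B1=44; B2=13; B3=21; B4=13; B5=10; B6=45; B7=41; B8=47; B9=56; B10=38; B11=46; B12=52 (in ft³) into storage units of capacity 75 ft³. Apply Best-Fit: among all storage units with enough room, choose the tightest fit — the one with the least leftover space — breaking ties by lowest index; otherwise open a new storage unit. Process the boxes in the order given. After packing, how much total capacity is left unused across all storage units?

174

storage unit 1: place B1 (44 ft³), 31 ft³ left
storage unit 1: place B2 (13 ft³), 18 ft³ left
storage unit 2: place B3 (21 ft³), 54 ft³ left
storage unit 1: place B4 (13 ft³), 5 ft³ left
storage unit 2: place B5 (10 ft³), 44 ft³ left
storage unit 3: place B6 (45 ft³), 30 ft³ left
storage unit 2: place B7 (41 ft³), 3 ft³ left
storage unit 4: place B8 (47 ft³), 28 ft³ left
storage unit 5: place B9 (56 ft³), 19 ft³ left
storage unit 6: place B10 (38 ft³), 37 ft³ left
storage unit 7: place B11 (46 ft³), 29 ft³ left
storage unit 8: place B12 (52 ft³), 23 ft³ left
8 storage units × 75 ft³ = 600 ft³; used 426 ft³; unused 174 ft³.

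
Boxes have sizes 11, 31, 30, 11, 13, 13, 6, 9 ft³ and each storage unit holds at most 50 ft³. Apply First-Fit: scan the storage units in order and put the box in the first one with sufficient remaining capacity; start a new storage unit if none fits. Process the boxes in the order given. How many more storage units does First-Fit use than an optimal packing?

0

First-Fit: [11,31,6] [30,11,9] [13,13] → 3 storage units.
Total size 124 ft³; any packing needs at least ⌈124/50⌉ = 3 storage units.
So 3 is already optimal.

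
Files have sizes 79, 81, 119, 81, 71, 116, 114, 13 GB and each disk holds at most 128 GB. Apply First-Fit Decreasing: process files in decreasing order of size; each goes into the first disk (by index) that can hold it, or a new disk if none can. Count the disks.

7

Sorted descending: 119, 116, 114, 81, 81, 79, 71, 13.
disk 1: place 119 GB, 9 GB left
disk 2: place 116 GB, 12 GB left
disk 3: place 114 GB, 14 GB left
disk 4: place 81 GB, 47 GB left
disk 5: place 81 GB, 47 GB left
disk 6: place 79 GB, 49 GB left
disk 7: place 71 GB, 57 GB left
disk 3: place 13 GB, 1 GB left
Final disks: [119] [116] [114,13] [81] [81] [79] [71].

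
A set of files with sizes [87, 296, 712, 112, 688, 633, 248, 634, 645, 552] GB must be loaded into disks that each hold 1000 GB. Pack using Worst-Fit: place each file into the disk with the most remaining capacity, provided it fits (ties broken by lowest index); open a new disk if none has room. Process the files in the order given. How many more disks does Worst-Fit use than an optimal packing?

1

Worst-Fit: [87,296,112,248] [712] [688] [633] [634] [645] [552] → 7 disks.
6 files exceed 500 GB (half the capacity), and no two of those can share a disk, so at least 6 disks are needed.
An optimal packing achieves that bound: [712,248] [688,296] [645,112,87] [634] [633] [552] → 6 disks.
Excess: 7 − 6 = 1.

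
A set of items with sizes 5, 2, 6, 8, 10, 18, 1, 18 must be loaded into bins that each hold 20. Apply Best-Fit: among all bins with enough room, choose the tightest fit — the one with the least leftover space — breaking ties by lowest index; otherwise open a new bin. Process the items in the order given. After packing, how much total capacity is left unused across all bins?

bin 1: place 5, 15 left
bin 1: place 2, 13 left
bin 1: place 6, 7 left
bin 2: place 8, 12 left
bin 2: place 10, 2 left
bin 3: place 18, 2 left
bin 2: place 1, 1 left
bin 4: place 18, 2 left
4 bins × 20 = 80; used 68; unused 12.

12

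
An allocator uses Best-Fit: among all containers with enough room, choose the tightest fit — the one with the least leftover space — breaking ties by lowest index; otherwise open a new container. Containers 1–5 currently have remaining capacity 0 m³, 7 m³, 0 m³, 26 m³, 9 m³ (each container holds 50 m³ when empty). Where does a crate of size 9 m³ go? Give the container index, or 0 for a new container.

5

Containers with room: container 4 (26 m³), container 5 (9 m³).
Tightest fit is container 5 with 9 m³ free.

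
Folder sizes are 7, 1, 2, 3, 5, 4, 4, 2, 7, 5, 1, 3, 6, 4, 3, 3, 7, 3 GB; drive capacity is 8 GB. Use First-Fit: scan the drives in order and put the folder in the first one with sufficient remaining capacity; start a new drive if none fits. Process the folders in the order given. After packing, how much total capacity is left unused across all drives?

10

drive 1: place 7 GB, 1 GB left
drive 1: place 1 GB, 0 GB left
drive 2: place 2 GB, 6 GB left
drive 2: place 3 GB, 3 GB left
drive 3: place 5 GB, 3 GB left
drive 4: place 4 GB, 4 GB left
drive 4: place 4 GB, 0 GB left
drive 2: place 2 GB, 1 GB left
drive 5: place 7 GB, 1 GB left
drive 6: place 5 GB, 3 GB left
drive 2: place 1 GB, 0 GB left
drive 3: place 3 GB, 0 GB left
drive 7: place 6 GB, 2 GB left
drive 8: place 4 GB, 4 GB left
drive 6: place 3 GB, 0 GB left
drive 8: place 3 GB, 1 GB left
drive 9: place 7 GB, 1 GB left
drive 10: place 3 GB, 5 GB left
10 drives × 8 GB = 80 GB; used 70 GB; unused 10 GB.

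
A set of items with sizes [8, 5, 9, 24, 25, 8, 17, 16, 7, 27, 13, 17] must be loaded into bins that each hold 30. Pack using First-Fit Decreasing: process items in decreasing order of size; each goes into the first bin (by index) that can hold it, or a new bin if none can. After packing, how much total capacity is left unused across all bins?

34

Sorted descending: 27, 25, 24, 17, 17, 16, 13, 9, 8, 8, 7, 5.
27 → bin 1 (remaining 3)
25 → bin 2 (remaining 5)
24 → bin 3 (remaining 6)
17 → bin 4 (remaining 13)
17 → bin 5 (remaining 13)
16 → bin 6 (remaining 14)
13 → bin 4 (remaining 0)
9 → bin 5 (remaining 4)
8 → bin 6 (remaining 6)
8 → bin 7 (remaining 22)
7 → bin 7 (remaining 15)
5 → bin 2 (remaining 0)
7 bins × 30 = 210; used 176; unused 34.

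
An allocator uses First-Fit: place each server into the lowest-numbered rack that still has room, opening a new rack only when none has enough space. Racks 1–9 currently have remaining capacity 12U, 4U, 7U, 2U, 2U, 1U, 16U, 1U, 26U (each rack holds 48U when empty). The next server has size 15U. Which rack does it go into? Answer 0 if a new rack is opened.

7

Racks with room: rack 7 (16U), rack 9 (26U).
The first with room is rack 7.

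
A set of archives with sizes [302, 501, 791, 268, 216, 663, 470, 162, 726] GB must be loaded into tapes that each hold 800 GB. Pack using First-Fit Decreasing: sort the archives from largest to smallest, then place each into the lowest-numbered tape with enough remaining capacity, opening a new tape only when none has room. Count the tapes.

Sorted descending: 791, 726, 663, 501, 470, 302, 268, 216, 162.
tape 1: place 791 GB, 9 GB left
tape 2: place 726 GB, 74 GB left
tape 3: place 663 GB, 137 GB left
tape 4: place 501 GB, 299 GB left
tape 5: place 470 GB, 330 GB left
tape 5: place 302 GB, 28 GB left
tape 4: place 268 GB, 31 GB left
tape 6: place 216 GB, 584 GB left
tape 6: place 162 GB, 422 GB left
Final tapes: [791] [726] [663] [501,268] [470,302] [216,162].

6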